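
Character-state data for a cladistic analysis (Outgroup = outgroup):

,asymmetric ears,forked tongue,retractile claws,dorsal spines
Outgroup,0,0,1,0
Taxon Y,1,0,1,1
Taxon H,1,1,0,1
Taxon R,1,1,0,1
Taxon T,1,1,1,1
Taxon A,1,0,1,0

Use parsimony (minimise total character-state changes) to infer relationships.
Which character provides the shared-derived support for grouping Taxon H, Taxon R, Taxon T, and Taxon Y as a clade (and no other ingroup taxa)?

dorsal spines

Character polarity is set by the outgroup: the derived state is whichever differs from the outgroup's state, so for retractile claws the derived state is '0', and for the remaining characters it is '1'.
asymmetric ears (derived state '1') is shared by all ingroup taxa — unites the whole ingroup.
forked tongue (derived state '1') is shared by Taxon H, Taxon R, and Taxon T — a synapomorphy uniting that clade.
retractile claws (derived state '0') is shared by Taxon H and Taxon R — a synapomorphy uniting that clade.
dorsal spines: derived state '1' in Taxon H, Taxon R, Taxon T, and Taxon Y only — synapomorphy for {Taxon H, Taxon R, Taxon T, Taxon Y}.
Most parsimonious ingroup topology: ((Taxon Y,((Taxon H,Taxon R),Taxon T)),Taxon A).
The clade {Taxon H, Taxon R, Taxon T, Taxon Y} is supported by dorsal spines: its derived state '1' occurs in exactly those taxa and in no other taxon (including the outgroup).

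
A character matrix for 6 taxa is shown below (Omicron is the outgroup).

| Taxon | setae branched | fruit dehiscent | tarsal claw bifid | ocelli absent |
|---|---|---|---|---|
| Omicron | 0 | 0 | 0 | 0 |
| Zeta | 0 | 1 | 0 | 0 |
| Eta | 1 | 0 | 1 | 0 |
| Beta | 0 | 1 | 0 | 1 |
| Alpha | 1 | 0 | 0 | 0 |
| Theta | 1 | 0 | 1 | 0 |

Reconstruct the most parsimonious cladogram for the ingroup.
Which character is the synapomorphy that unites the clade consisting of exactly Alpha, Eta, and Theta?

setae branched

The outgroup has state '0' for every character, so '1' is the derived state throughout.
Only Alpha, Eta, and Theta show the derived state '1' for setae branched, supporting them as a clade.
Only Beta and Zeta show the derived state '1' for fruit dehiscent, supporting them as a clade.
tarsal claw bifid (derived state '1') is shared by Eta and Theta — a synapomorphy uniting that clade.
ocelli absent: derived state '1' in Beta only — an autapomorphy, so it tells us nothing about relationships among taxa.
Most parsimonious ingroup topology: ((Zeta,Beta),((Eta,Theta),Alpha)).
The clade {Alpha, Eta, Theta} is supported by setae branched: its derived state '1' occurs in exactly those taxa and in no other taxon (including the outgroup).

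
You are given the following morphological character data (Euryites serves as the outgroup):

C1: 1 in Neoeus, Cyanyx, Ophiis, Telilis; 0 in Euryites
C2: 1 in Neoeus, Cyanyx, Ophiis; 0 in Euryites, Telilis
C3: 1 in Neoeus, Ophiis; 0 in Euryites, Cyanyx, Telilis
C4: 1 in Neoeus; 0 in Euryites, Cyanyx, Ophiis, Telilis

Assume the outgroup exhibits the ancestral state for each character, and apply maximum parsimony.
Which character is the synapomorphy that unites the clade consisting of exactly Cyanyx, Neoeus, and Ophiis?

The outgroup has state '0' for every character, so '1' is the derived state throughout.
All ingroup taxa share the derived state '1' for C1; it defines the ingroup but does not resolve relationships within it.
C2: derived state '1' in Cyanyx, Neoeus, and Ophiis only — synapomorphy for {Cyanyx, Neoeus, Ophiis}.
C3: derived state '1' in Neoeus and Ophiis only — synapomorphy for {Neoeus, Ophiis}.
C4 (derived state '1') is unique to Neoeus (autapomorphy; uninformative for grouping).
Most parsimonious ingroup topology: (((Neoeus,Ophiis),Cyanyx),Telilis).
The clade {Cyanyx, Neoeus, Ophiis} is supported by C2: its derived state '1' occurs in exactly those taxa and in no other taxon (including the outgroup).

C2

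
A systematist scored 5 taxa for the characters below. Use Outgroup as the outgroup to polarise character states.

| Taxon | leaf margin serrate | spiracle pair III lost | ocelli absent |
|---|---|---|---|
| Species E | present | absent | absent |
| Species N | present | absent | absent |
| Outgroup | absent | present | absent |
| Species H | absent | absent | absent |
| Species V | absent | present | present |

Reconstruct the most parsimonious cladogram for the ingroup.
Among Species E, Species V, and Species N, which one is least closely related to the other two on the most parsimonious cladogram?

Species V

Character polarity is set by the outgroup: the derived state is whichever differs from the outgroup's state, so for spiracle pair III lost the derived state is 'absent', and for the remaining characters it is 'present'.
leaf margin serrate (derived state 'present') is shared by Species E and Species N — a synapomorphy uniting that clade.
spiracle pair III lost: derived state 'absent' in Species E, Species H, and Species N only — synapomorphy for {Species E, Species H, Species N}.
ocelli absent (derived state 'present') is unique to Species V (autapomorphy; uninformative for grouping).
Most parsimonious ingroup topology: (((Species E,Species N),Species H),Species V).
Species E and Species N share a more recent common ancestor with each other than either does with Species V, so Species V is the least closely related of the three.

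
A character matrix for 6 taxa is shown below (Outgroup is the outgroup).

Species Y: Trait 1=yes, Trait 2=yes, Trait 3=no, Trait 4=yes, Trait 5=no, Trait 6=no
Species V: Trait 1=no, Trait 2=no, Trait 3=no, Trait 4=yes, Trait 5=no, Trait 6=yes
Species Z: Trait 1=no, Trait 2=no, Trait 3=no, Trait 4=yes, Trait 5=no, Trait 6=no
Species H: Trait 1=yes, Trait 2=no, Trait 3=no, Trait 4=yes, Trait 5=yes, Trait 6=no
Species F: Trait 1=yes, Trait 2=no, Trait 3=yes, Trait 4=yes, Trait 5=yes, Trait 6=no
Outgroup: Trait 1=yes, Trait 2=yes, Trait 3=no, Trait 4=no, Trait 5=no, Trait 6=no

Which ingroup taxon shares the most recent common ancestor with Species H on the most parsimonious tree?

Character polarity is set by the outgroup: the derived state is whichever differs from the outgroup's state, so for Trait 1, Trait 2 the derived state is 'no', and for the remaining characters it is 'yes'.
Trait 1 (derived state 'no') is shared by Species V and Species Z — a synapomorphy uniting that clade.
Trait 2: derived state 'no' in Species F, Species H, Species V, and Species Z only — synapomorphy for {Species F, Species H, Species V, Species Z}.
Trait 3: derived state 'yes' in Species F only — an autapomorphy, so it tells us nothing about relationships among taxa.
Trait 4 (derived state 'yes') is shared by all ingroup taxa — unites the whole ingroup.
Trait 5 (derived state 'yes') is shared by Species F and Species H — a synapomorphy uniting that clade.
Trait 6 (derived state 'yes') is unique to Species V (autapomorphy; uninformative for grouping).
Most parsimonious ingroup topology: (((Species V,Species Z),(Species H,Species F)),Species Y).
Species H and Species F form a cherry on this tree, so they are sister taxa.

Species F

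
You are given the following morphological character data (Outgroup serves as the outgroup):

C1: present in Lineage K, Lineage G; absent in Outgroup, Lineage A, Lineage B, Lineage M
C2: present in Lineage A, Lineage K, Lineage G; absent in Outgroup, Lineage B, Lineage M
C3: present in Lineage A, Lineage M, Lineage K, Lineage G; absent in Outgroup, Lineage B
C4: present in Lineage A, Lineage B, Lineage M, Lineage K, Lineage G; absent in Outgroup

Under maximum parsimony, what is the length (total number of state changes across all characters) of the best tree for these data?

The outgroup has state 'absent' for every character, so 'present' is the derived state throughout.
Only Lineage G and Lineage K show the derived state 'present' for C1, supporting them as a clade.
Only Lineage A, Lineage G, and Lineage K show the derived state 'present' for C2, supporting them as a clade.
C3 (derived state 'present') is shared by Lineage A, Lineage G, Lineage K, and Lineage M — a synapomorphy uniting that clade.
All ingroup taxa share the derived state 'present' for C4; it defines the ingroup but does not resolve relationships within it.
Most parsimonious ingroup topology: (((Lineage A,(Lineage K,Lineage G)),Lineage M),Lineage B).
Changes per character on this tree: C1: 1; C2: 1; C3: 1; C4: 1.
Total = 4.

4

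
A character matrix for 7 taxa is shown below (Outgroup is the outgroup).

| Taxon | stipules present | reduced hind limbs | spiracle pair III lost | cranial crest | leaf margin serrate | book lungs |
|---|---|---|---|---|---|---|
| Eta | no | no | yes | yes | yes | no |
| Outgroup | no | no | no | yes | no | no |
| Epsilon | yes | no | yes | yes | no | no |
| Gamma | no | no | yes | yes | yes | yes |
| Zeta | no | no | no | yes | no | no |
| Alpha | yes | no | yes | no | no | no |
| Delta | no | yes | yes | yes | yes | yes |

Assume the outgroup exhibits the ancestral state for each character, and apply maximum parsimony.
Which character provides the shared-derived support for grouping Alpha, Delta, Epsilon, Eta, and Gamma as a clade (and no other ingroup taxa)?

Character polarity is set by the outgroup: the derived state is whichever differs from the outgroup's state, so for cranial crest the derived state is 'no', and for the remaining characters it is 'yes'.
stipules present: derived state 'yes' in Alpha and Epsilon only — synapomorphy for {Alpha, Epsilon}.
reduced hind limbs: derived state 'yes' in Delta only — an autapomorphy, so it tells us nothing about relationships among taxa.
spiracle pair III lost: derived state 'yes' in Alpha, Delta, Epsilon, Eta, and Gamma only — synapomorphy for {Alpha, Delta, Epsilon, Eta, Gamma}.
cranial crest: derived state 'no' in Alpha only — an autapomorphy, so it tells us nothing about relationships among taxa.
leaf margin serrate: derived state 'yes' in Delta, Eta, and Gamma only — synapomorphy for {Delta, Eta, Gamma}.
book lungs: derived state 'yes' in Delta and Gamma only — synapomorphy for {Delta, Gamma}.
Most parsimonious ingroup topology: (((Alpha,Epsilon),((Gamma,Delta),Eta)),Zeta).
The clade {Alpha, Delta, Epsilon, Eta, Gamma} is supported by spiracle pair III lost: its derived state 'yes' occurs in exactly those taxa and in no other taxon (including the outgroup).

spiracle pair III lost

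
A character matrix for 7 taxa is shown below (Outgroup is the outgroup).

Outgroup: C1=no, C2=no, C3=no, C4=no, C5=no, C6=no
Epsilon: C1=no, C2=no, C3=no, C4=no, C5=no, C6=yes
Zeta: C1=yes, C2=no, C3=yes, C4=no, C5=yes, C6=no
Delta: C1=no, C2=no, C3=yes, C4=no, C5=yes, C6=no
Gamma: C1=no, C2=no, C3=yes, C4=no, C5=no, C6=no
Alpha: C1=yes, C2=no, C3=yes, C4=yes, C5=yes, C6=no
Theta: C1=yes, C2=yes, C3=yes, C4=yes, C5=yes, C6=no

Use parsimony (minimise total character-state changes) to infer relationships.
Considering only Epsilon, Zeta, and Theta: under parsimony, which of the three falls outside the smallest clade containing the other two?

Epsilon

The outgroup has state 'no' for every character, so 'yes' is the derived state throughout.
C1: derived state 'yes' in Alpha, Theta, and Zeta only — synapomorphy for {Alpha, Theta, Zeta}.
C2 (derived state 'yes') is unique to Theta (autapomorphy; uninformative for grouping).
Only Alpha, Delta, Gamma, Theta, and Zeta show the derived state 'yes' for C3, supporting them as a clade.
C4 (derived state 'yes') is shared by Alpha and Theta — a synapomorphy uniting that clade.
C5: derived state 'yes' in Alpha, Delta, Theta, and Zeta only — synapomorphy for {Alpha, Delta, Theta, Zeta}.
C6 (derived state 'yes') is unique to Epsilon (autapomorphy; uninformative for grouping).
Most parsimonious ingroup topology: (Epsilon,(((Zeta,(Alpha,Theta)),Delta),Gamma)).
Theta and Zeta share a more recent common ancestor with each other than either does with Epsilon, so Epsilon is the least closely related of the three.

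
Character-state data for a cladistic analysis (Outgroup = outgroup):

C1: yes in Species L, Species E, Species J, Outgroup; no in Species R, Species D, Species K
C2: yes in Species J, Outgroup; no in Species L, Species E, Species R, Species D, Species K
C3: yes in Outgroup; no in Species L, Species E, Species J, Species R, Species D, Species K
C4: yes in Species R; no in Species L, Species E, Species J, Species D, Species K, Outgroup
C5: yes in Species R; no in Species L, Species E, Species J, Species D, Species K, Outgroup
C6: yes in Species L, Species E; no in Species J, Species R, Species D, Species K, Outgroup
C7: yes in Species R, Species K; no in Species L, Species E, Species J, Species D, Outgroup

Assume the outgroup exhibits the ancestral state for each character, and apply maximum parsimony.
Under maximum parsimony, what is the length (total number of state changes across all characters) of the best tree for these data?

Character polarity is set by the outgroup: the derived state is whichever differs from the outgroup's state, so for C1, C2, C3 the derived state is 'no', and for the remaining characters it is 'yes'.
C1 (derived state 'no') is shared by Species D, Species K, and Species R — a synapomorphy uniting that clade.
Only Species D, Species E, Species K, Species L, and Species R show the derived state 'no' for C2, supporting them as a clade.
All ingroup taxa share the derived state 'no' for C3; it defines the ingroup but does not resolve relationships within it.
C4 (derived state 'yes') is unique to Species R (autapomorphy; uninformative for grouping).
C5 (derived state 'yes') is unique to Species R (autapomorphy; uninformative for grouping).
C6: derived state 'yes' in Species E and Species L only — synapomorphy for {Species E, Species L}.
Only Species K and Species R show the derived state 'yes' for C7, supporting them as a clade.
Most parsimonious ingroup topology: (((Species E,Species L),((Species K,Species R),Species D)),Species J).
Changes per character on this tree: C1: 1; C2: 1; C3: 1; C4: 1; C5: 1; C6: 1; C7: 1.
Total = 7.

7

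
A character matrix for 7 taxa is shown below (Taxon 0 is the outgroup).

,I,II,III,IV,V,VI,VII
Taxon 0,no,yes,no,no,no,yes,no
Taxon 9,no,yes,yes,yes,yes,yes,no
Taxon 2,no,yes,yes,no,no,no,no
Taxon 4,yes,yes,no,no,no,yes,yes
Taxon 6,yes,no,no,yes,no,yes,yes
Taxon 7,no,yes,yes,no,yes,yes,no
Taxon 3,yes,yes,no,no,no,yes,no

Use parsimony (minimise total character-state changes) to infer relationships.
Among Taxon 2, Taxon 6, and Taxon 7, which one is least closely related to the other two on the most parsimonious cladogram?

Taxon 6

Character polarity is set by the outgroup: the derived state is whichever differs from the outgroup's state, so for II, VI the derived state is 'no', and for the remaining characters it is 'yes'.
Only Taxon 3, Taxon 4, and Taxon 6 show the derived state 'yes' for I, supporting them as a clade.
II: derived state 'no' in Taxon 6 only — an autapomorphy, so it tells us nothing about relationships among taxa.
III: derived state 'yes' in Taxon 2, Taxon 7, and Taxon 9 only — synapomorphy for {Taxon 2, Taxon 7, Taxon 9}.
IV (state 'yes') occurs in Taxon 6 and Taxon 9 but conflicts with the nesting implied by the other characters — most parsimoniously interpreted as homoplasy.
Only Taxon 7 and Taxon 9 show the derived state 'yes' for V, supporting them as a clade.
VI (derived state 'no') is unique to Taxon 2 (autapomorphy; uninformative for grouping).
VII (derived state 'yes') is shared by Taxon 4 and Taxon 6 — a synapomorphy uniting that clade.
Most parsimonious ingroup topology: (((Taxon 9,Taxon 7),Taxon 2),((Taxon 4,Taxon 6),Taxon 3)).
Taxon 7 and Taxon 2 share a more recent common ancestor with each other than either does with Taxon 6, so Taxon 6 is the least closely related of the three.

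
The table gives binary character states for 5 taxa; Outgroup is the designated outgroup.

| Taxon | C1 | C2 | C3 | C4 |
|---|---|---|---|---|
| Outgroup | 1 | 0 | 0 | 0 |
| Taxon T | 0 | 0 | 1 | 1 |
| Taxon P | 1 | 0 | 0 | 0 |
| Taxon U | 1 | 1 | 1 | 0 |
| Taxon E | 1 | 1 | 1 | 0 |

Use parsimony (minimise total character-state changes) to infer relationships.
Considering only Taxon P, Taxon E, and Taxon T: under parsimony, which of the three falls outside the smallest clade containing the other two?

Taxon P

Character polarity is set by the outgroup: the derived state is whichever differs from the outgroup's state, so for C1 the derived state is '0', and for the remaining characters it is '1'.
C1 (derived state '0') is unique to Taxon T (autapomorphy; uninformative for grouping).
Only Taxon E and Taxon U show the derived state '1' for C2, supporting them as a clade.
C3 (derived state '1') is shared by Taxon E, Taxon T, and Taxon U — a synapomorphy uniting that clade.
C4 (derived state '1') is unique to Taxon T (autapomorphy; uninformative for grouping).
Most parsimonious ingroup topology: ((Taxon T,(Taxon U,Taxon E)),Taxon P).
Taxon E and Taxon T share a more recent common ancestor with each other than either does with Taxon P, so Taxon P is the least closely related of the three.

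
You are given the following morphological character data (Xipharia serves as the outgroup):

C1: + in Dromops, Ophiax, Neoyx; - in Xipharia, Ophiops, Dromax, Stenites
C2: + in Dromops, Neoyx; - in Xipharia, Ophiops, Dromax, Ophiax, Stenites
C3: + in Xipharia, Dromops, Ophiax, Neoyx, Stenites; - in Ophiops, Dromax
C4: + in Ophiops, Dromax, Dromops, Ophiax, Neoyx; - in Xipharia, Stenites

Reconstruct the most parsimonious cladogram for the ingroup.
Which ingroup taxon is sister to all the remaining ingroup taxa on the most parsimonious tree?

Character polarity is set by the outgroup: the derived state is whichever differs from the outgroup's state, so for C3 the derived state is '-', and for the remaining characters it is '+'.
C1: derived state '+' in Dromops, Neoyx, and Ophiax only — synapomorphy for {Dromops, Neoyx, Ophiax}.
C2: derived state '+' in Dromops and Neoyx only — synapomorphy for {Dromops, Neoyx}.
Only Dromax and Ophiops show the derived state '-' for C3, supporting them as a clade.
C4: derived state '+' in Dromax, Dromops, Neoyx, Ophiax, and Ophiops only — synapomorphy for {Dromax, Dromops, Neoyx, Ophiax, Ophiops}.
Most parsimonious ingroup topology: (((Ophiops,Dromax),((Dromops,Neoyx),Ophiax)),Stenites).
Stenites is sister to the clade containing all other ingroup taxa, so it is the earliest-diverging (most basal) ingroup lineage.

Stenites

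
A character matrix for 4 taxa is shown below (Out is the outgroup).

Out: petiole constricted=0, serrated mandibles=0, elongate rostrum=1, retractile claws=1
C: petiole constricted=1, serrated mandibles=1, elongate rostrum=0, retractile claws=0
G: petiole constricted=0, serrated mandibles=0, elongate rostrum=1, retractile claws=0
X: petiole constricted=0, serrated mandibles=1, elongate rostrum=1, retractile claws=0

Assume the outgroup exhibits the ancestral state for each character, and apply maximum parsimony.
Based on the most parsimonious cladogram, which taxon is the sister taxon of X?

Character polarity is set by the outgroup: the derived state is whichever differs from the outgroup's state, so for elongate rostrum, retractile claws the derived state is '0', and for the remaining characters it is '1'.
petiole constricted (derived state '1') is unique to C (autapomorphy; uninformative for grouping).
serrated mandibles: derived state '1' in C and X only — synapomorphy for {C, X}.
elongate rostrum (derived state '0') is unique to C (autapomorphy; uninformative for grouping).
All ingroup taxa share the derived state '0' for retractile claws; it defines the ingroup but does not resolve relationships within it.
Most parsimonious ingroup topology: ((C,X),G).
X and C form a cherry on this tree, so they are sister taxa.

C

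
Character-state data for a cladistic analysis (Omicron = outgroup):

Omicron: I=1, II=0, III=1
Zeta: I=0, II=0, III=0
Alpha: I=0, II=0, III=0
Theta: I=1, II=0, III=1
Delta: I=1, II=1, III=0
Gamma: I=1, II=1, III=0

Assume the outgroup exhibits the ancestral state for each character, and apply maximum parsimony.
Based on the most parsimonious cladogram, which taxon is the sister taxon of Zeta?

Alpha

Character polarity is set by the outgroup: the derived state is whichever differs from the outgroup's state, so for I, III the derived state is '0', and for the remaining characters it is '1'.
I (derived state '0') is shared by Alpha and Zeta — a synapomorphy uniting that clade.
Only Delta and Gamma show the derived state '1' for II, supporting them as a clade.
III (derived state '0') is shared by Alpha, Delta, Gamma, and Zeta — a synapomorphy uniting that clade.
Most parsimonious ingroup topology: (((Zeta,Alpha),(Delta,Gamma)),Theta).
Zeta and Alpha form a cherry on this tree, so they are sister taxa.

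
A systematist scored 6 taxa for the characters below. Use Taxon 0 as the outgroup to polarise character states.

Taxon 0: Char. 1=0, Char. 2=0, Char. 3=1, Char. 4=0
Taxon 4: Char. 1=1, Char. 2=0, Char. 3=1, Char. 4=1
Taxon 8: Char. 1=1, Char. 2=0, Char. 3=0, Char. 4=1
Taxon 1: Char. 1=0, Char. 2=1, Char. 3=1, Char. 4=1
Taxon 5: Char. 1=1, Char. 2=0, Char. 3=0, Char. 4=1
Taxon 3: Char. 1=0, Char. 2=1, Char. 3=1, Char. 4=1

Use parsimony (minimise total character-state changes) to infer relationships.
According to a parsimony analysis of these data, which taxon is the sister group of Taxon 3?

Character polarity is set by the outgroup: the derived state is whichever differs from the outgroup's state, so for Char. 3 the derived state is '0', and for the remaining characters it is '1'.
Char. 1 (derived state '1') is shared by Taxon 4, Taxon 5, and Taxon 8 — a synapomorphy uniting that clade.
Char. 2 (derived state '1') is shared by Taxon 1 and Taxon 3 — a synapomorphy uniting that clade.
Char. 3 (derived state '0') is shared by Taxon 5 and Taxon 8 — a synapomorphy uniting that clade.
Char. 4 (derived state '1') is shared by all ingroup taxa — unites the whole ingroup.
Most parsimonious ingroup topology: ((Taxon 4,(Taxon 8,Taxon 5)),(Taxon 1,Taxon 3)).
Taxon 3 and Taxon 1 form a cherry on this tree, so they are sister taxa.

Taxon 1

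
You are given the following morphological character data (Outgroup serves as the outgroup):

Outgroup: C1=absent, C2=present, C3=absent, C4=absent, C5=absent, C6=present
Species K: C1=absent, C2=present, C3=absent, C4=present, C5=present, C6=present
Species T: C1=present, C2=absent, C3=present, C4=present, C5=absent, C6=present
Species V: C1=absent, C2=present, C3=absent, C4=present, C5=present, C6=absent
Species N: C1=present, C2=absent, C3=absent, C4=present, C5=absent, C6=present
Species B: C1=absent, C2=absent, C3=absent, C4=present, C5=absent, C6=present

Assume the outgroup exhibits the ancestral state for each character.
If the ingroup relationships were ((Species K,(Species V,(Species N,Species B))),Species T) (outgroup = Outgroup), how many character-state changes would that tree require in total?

9

Map each character onto ((Species K,(Species V,(Species N,Species B))),Species T) (rooted by Outgroup) and count the minimum state changes it requires (Fitch parsimony):
C1: 2; C2: 2; C3: 1; C4: 1; C5: 2; C6: 1.
Total tree length = 9.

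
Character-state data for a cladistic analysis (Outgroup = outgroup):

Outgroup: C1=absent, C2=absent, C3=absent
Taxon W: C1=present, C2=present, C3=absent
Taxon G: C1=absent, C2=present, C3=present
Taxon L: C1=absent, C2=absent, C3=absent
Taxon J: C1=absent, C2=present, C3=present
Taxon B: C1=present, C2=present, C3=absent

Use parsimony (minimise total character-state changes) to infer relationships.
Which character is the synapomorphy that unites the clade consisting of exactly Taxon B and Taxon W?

The outgroup has state 'absent' for every character, so 'present' is the derived state throughout.
C1: derived state 'present' in Taxon B and Taxon W only — synapomorphy for {Taxon B, Taxon W}.
C2 (derived state 'present') is shared by Taxon B, Taxon G, Taxon J, and Taxon W — a synapomorphy uniting that clade.
C3 (derived state 'present') is shared by Taxon G and Taxon J — a synapomorphy uniting that clade.
Most parsimonious ingroup topology: (((Taxon W,Taxon B),(Taxon G,Taxon J)),Taxon L).
The clade {Taxon B, Taxon W} is supported by C1: its derived state 'present' occurs in exactly those taxa and in no other taxon (including the outgroup).

C1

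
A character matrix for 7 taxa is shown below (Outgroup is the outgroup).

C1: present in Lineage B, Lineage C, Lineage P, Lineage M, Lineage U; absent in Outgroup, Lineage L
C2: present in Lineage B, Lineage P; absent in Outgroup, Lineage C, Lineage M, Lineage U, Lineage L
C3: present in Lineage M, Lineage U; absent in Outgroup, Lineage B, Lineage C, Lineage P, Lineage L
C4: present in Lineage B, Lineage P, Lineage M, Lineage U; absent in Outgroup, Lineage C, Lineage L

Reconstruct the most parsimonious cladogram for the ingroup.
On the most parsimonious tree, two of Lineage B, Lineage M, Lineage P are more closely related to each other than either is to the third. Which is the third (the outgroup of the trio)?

The outgroup has state 'absent' for every character, so 'present' is the derived state throughout.
C1 (derived state 'present') is shared by Lineage B, Lineage C, Lineage M, Lineage P, and Lineage U — a synapomorphy uniting that clade.
C2 (derived state 'present') is shared by Lineage B and Lineage P — a synapomorphy uniting that clade.
C3: derived state 'present' in Lineage M and Lineage U only — synapomorphy for {Lineage M, Lineage U}.
C4: derived state 'present' in Lineage B, Lineage M, Lineage P, and Lineage U only — synapomorphy for {Lineage B, Lineage M, Lineage P, Lineage U}.
Most parsimonious ingroup topology: ((((Lineage B,Lineage P),(Lineage M,Lineage U)),Lineage C),Lineage L).
Lineage P and Lineage B share a more recent common ancestor with each other than either does with Lineage M, so Lineage M is the least closely related of the three.

Lineage M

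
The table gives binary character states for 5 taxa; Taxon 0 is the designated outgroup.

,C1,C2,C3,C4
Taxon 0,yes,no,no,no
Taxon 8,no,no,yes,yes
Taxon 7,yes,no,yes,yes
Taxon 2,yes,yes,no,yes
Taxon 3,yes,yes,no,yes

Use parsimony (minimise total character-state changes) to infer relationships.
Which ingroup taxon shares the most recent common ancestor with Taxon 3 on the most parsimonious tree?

Character polarity is set by the outgroup: the derived state is whichever differs from the outgroup's state, so for C1 the derived state is 'no', and for the remaining characters it is 'yes'.
C1: derived state 'no' in Taxon 8 only — an autapomorphy, so it tells us nothing about relationships among taxa.
C2: derived state 'yes' in Taxon 2 and Taxon 3 only — synapomorphy for {Taxon 2, Taxon 3}.
C3 (derived state 'yes') is shared by Taxon 7 and Taxon 8 — a synapomorphy uniting that clade.
All ingroup taxa share the derived state 'yes' for C4; it defines the ingroup but does not resolve relationships within it.
Most parsimonious ingroup topology: ((Taxon 8,Taxon 7),(Taxon 2,Taxon 3)).
Taxon 3 and Taxon 2 form a cherry on this tree, so they are sister taxa.

Taxon 2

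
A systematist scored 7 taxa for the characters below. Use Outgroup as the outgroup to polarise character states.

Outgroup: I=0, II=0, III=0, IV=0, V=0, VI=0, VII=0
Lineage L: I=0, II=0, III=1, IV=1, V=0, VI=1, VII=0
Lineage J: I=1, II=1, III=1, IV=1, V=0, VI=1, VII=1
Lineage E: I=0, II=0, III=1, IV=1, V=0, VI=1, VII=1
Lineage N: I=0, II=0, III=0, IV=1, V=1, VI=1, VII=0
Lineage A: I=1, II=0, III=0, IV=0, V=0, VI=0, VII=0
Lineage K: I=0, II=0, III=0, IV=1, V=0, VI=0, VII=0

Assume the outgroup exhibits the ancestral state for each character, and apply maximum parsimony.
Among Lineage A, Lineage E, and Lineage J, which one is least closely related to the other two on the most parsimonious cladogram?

Lineage A

The outgroup has state '0' for every character, so '1' is the derived state throughout.
I (state '1') occurs in Lineage A and Lineage J but conflicts with the nesting implied by the other characters — most parsimoniously interpreted as homoplasy.
II (derived state '1') is unique to Lineage J (autapomorphy; uninformative for grouping).
III: derived state '1' in Lineage E, Lineage J, and Lineage L only — synapomorphy for {Lineage E, Lineage J, Lineage L}.
IV (derived state '1') is shared by Lineage E, Lineage J, Lineage K, Lineage L, and Lineage N — a synapomorphy uniting that clade.
V (derived state '1') is unique to Lineage N (autapomorphy; uninformative for grouping).
VI (derived state '1') is shared by Lineage E, Lineage J, Lineage L, and Lineage N — a synapomorphy uniting that clade.
VII: derived state '1' in Lineage E and Lineage J only — synapomorphy for {Lineage E, Lineage J}.
Most parsimonious ingroup topology: ((((Lineage L,(Lineage J,Lineage E)),Lineage N),Lineage K),Lineage A).
Lineage E and Lineage J share a more recent common ancestor with each other than either does with Lineage A, so Lineage A is the least closely related of the three.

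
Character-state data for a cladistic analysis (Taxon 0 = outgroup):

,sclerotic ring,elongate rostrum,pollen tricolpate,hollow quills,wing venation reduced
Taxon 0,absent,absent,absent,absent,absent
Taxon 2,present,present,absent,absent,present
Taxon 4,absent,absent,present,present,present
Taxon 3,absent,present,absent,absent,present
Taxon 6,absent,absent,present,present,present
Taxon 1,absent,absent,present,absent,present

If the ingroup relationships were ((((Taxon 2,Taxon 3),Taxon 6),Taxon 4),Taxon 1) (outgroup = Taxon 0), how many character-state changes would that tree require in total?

Map each character onto ((((Taxon 2,Taxon 3),Taxon 6),Taxon 4),Taxon 1) (rooted by Taxon 0) and count the minimum state changes it requires (Fitch parsimony):
sclerotic ring: 1; elongate rostrum: 1; pollen tricolpate: 2; hollow quills: 2; wing venation reduced: 1.
Total tree length = 7.

7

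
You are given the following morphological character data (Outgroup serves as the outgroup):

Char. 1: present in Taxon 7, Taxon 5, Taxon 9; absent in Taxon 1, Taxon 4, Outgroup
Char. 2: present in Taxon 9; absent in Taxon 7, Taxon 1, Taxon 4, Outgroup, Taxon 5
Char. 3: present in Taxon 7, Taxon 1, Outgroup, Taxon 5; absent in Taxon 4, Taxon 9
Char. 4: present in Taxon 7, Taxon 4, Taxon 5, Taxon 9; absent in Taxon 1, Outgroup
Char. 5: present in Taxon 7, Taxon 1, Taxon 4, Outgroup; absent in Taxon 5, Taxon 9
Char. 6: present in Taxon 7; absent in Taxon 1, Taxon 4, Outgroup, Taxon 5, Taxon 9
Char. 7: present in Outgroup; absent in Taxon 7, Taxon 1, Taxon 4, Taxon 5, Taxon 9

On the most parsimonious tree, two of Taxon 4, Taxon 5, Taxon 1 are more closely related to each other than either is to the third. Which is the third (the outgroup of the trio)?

Taxon 1

Character polarity is set by the outgroup: the derived state is whichever differs from the outgroup's state, so for Char. 3, Char. 5, Char. 7 the derived state is 'absent', and for the remaining characters it is 'present'.
Char. 1 (derived state 'present') is shared by Taxon 5, Taxon 7, and Taxon 9 — a synapomorphy uniting that clade.
Char. 2 (derived state 'present') is unique to Taxon 9 (autapomorphy; uninformative for grouping).
Char. 3 groups Taxon 4 and Taxon 9, which is incompatible with the clades supported by the remaining characters; treating it as convergent (homoplasy) costs fewer steps than any alternative tree.
Char. 4: derived state 'present' in Taxon 4, Taxon 5, Taxon 7, and Taxon 9 only — synapomorphy for {Taxon 4, Taxon 5, Taxon 7, Taxon 9}.
Only Taxon 5 and Taxon 9 show the derived state 'absent' for Char. 5, supporting them as a clade.
Char. 6 (derived state 'present') is unique to Taxon 7 (autapomorphy; uninformative for grouping).
All ingroup taxa share the derived state 'absent' for Char. 7; it defines the ingroup but does not resolve relationships within it.
Most parsimonious ingroup topology: ((Taxon 4,((Taxon 5,Taxon 9),Taxon 7)),Taxon 1).
Taxon 4 and Taxon 5 share a more recent common ancestor with each other than either does with Taxon 1, so Taxon 1 is the least closely related of the three.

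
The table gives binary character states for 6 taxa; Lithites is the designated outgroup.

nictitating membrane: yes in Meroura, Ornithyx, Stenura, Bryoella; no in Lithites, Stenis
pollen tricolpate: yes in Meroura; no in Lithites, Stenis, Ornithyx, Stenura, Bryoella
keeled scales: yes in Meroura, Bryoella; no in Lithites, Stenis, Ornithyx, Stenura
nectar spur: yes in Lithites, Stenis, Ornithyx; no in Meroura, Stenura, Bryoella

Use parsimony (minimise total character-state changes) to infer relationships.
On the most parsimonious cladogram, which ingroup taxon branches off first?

Character polarity is set by the outgroup: the derived state is whichever differs from the outgroup's state, so for nectar spur the derived state is 'no', and for the remaining characters it is 'yes'.
nictitating membrane: derived state 'yes' in Bryoella, Meroura, Ornithyx, and Stenura only — synapomorphy for {Bryoella, Meroura, Ornithyx, Stenura}.
pollen tricolpate (derived state 'yes') is unique to Meroura (autapomorphy; uninformative for grouping).
keeled scales (derived state 'yes') is shared by Bryoella and Meroura — a synapomorphy uniting that clade.
Only Bryoella, Meroura, and Stenura show the derived state 'no' for nectar spur, supporting them as a clade.
Most parsimonious ingroup topology: ((((Meroura,Bryoella),Stenura),Ornithyx),Stenis).
Stenis is sister to the clade containing all other ingroup taxa, so it is the earliest-diverging (most basal) ingroup lineage.

Stenis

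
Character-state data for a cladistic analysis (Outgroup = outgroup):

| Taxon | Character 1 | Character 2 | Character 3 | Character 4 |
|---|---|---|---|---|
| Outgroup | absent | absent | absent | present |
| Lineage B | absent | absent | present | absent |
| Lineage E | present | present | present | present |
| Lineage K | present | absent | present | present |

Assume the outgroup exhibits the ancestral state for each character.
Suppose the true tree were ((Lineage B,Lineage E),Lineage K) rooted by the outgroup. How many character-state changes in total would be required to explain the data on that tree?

Map each character onto ((Lineage B,Lineage E),Lineage K) (rooted by Outgroup) and count the minimum state changes it requires (Fitch parsimony):
Character 1: 2; Character 2: 1; Character 3: 1; Character 4: 1.
Total tree length = 5.

5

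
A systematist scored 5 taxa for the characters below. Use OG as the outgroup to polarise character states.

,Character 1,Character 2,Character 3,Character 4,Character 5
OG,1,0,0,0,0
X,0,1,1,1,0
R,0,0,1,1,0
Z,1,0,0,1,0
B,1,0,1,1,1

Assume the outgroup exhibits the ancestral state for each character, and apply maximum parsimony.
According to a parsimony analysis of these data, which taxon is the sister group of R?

X

Character polarity is set by the outgroup: the derived state is whichever differs from the outgroup's state, so for Character 1 the derived state is '0', and for the remaining characters it is '1'.
Only R and X show the derived state '0' for Character 1, supporting them as a clade.
Character 2: derived state '1' in X only — an autapomorphy, so it tells us nothing about relationships among taxa.
Character 3 (derived state '1') is shared by B, R, and X — a synapomorphy uniting that clade.
Character 4 (derived state '1') is shared by all ingroup taxa — unites the whole ingroup.
Character 5: derived state '1' in B only — an autapomorphy, so it tells us nothing about relationships among taxa.
Most parsimonious ingroup topology: (((X,R),B),Z).
R and X form a cherry on this tree, so they are sister taxa.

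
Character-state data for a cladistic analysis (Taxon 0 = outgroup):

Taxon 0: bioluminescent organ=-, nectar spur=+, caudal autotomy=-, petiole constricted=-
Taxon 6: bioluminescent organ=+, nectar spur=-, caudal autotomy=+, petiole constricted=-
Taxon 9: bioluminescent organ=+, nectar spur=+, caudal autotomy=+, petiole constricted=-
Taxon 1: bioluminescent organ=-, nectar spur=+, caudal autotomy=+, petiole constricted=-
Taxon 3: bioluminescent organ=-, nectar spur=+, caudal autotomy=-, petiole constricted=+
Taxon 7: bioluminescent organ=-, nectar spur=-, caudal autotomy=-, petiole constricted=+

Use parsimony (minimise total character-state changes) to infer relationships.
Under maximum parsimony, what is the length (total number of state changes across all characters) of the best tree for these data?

5

Character polarity is set by the outgroup: the derived state is whichever differs from the outgroup's state, so for nectar spur the derived state is '-', and for the remaining characters it is '+'.
bioluminescent organ (derived state '+') is shared by Taxon 6 and Taxon 9 — a synapomorphy uniting that clade.
nectar spur groups Taxon 6 and Taxon 7, which is incompatible with the clades supported by the remaining characters; treating it as convergent (homoplasy) costs fewer steps than any alternative tree.
Only Taxon 1, Taxon 6, and Taxon 9 show the derived state '+' for caudal autotomy, supporting them as a clade.
petiole constricted (derived state '+') is shared by Taxon 3 and Taxon 7 — a synapomorphy uniting that clade.
Most parsimonious ingroup topology: (((Taxon 6,Taxon 9),Taxon 1),(Taxon 3,Taxon 7)).
Changes per character on this tree: bioluminescent organ: 1; nectar spur: 2; caudal autotomy: 1; petiole constricted: 1.
Total = 5.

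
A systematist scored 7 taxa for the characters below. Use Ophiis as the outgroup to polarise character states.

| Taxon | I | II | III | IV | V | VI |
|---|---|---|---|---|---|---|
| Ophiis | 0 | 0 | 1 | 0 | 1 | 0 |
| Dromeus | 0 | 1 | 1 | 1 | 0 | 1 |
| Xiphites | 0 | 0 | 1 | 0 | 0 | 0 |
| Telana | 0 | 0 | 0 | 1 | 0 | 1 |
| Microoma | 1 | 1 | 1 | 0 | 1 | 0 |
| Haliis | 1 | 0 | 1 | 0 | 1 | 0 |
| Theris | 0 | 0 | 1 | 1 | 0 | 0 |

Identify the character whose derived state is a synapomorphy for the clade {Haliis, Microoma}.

I

Character polarity is set by the outgroup: the derived state is whichever differs from the outgroup's state, so for III, V the derived state is '0', and for the remaining characters it is '1'.
Only Haliis and Microoma show the derived state '1' for I, supporting them as a clade.
II groups Dromeus and Microoma, which is incompatible with the clades supported by the remaining characters; treating it as convergent (homoplasy) costs fewer steps than any alternative tree.
III: derived state '0' in Telana only — an autapomorphy, so it tells us nothing about relationships among taxa.
Only Dromeus, Telana, and Theris show the derived state '1' for IV, supporting them as a clade.
V: derived state '0' in Dromeus, Telana, Theris, and Xiphites only — synapomorphy for {Dromeus, Telana, Theris, Xiphites}.
VI: derived state '1' in Dromeus and Telana only — synapomorphy for {Dromeus, Telana}.
Most parsimonious ingroup topology: ((((Dromeus,Telana),Theris),Xiphites),(Microoma,Haliis)).
The clade {Haliis, Microoma} is supported by I: its derived state '1' occurs in exactly those taxa and in no other taxon (including the outgroup).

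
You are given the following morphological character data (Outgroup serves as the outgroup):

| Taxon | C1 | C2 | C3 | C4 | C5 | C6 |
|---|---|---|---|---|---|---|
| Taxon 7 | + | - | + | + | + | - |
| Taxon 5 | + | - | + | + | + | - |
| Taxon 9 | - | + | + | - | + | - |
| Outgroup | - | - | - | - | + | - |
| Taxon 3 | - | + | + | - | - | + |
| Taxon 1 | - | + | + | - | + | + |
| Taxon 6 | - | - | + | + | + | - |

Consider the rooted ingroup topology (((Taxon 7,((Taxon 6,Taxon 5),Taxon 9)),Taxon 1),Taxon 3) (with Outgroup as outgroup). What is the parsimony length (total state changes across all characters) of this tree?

11

Map each character onto (((Taxon 7,((Taxon 6,Taxon 5),Taxon 9)),Taxon 1),Taxon 3) (rooted by Outgroup) and count the minimum state changes it requires (Fitch parsimony):
C1: 2; C2: 3; C3: 1; C4: 2; C5: 1; C6: 2.
Total tree length = 11.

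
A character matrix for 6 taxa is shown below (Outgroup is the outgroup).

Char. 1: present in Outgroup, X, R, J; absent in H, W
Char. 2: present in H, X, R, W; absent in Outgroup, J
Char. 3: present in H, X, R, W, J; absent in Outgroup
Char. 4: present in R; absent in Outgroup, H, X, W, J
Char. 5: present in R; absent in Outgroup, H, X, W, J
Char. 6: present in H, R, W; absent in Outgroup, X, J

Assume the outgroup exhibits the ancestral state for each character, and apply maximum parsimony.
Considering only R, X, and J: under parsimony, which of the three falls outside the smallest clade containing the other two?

J

Character polarity is set by the outgroup: the derived state is whichever differs from the outgroup's state, so for Char. 1 the derived state is 'absent', and for the remaining characters it is 'present'.
Char. 1: derived state 'absent' in H and W only — synapomorphy for {H, W}.
Char. 2: derived state 'present' in H, R, W, and X only — synapomorphy for {H, R, W, X}.
All ingroup taxa share the derived state 'present' for Char. 3; it defines the ingroup but does not resolve relationships within it.
Char. 4: derived state 'present' in R only — an autapomorphy, so it tells us nothing about relationships among taxa.
Char. 5: derived state 'present' in R only — an autapomorphy, so it tells us nothing about relationships among taxa.
Char. 6: derived state 'present' in H, R, and W only — synapomorphy for {H, R, W}.
Most parsimonious ingroup topology: ((((H,W),R),X),J).
R and X share a more recent common ancestor with each other than either does with J, so J is the least closely related of the three.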